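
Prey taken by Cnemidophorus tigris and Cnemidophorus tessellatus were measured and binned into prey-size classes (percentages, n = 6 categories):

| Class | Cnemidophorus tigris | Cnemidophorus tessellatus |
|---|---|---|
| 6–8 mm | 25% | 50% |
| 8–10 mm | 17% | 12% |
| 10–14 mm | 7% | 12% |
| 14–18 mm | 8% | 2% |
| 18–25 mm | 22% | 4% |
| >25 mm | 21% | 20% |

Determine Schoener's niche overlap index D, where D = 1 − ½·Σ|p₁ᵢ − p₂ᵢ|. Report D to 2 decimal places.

0.70

Convert percentages to proportions (divide by 100).
Σ|p₁ᵢ − p₂ᵢ| = 0.25 + 0.05 + 0.05 + 0.06 + 0.18 + 0.01 = 0.60
D = 1 − ½ × 0.60 = 1 − 0.300 = 0.7000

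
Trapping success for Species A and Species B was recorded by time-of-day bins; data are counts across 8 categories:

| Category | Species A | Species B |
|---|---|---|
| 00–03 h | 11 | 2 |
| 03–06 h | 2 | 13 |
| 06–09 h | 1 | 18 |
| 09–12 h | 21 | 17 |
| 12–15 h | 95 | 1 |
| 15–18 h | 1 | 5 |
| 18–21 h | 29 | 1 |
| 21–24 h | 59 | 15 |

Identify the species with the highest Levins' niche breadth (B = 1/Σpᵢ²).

Species B

Proportions for Species A (n=219): 11/219=0.0502, 2/219=0.0091, 1/219=0.0046, 21/219=0.0959, 95/219=0.4338, 1/219=0.0046, 29/219=0.1324, 59/219=0.2694
Proportions for Species B (n=72): 2/72=0.0278, 13/72=0.1806, 18/72=0.2500, 17/72=0.2361, 1/72=0.0139, 5/72=0.0694, 1/72=0.0139, 15/72=0.2083
Σp_Aᵢ² = 0.0502² + 0.0091² + 0.0046² + 0.0959² + 0.4338² + 0.0046² + 0.1324² + 0.2694² = 0.002520 + 0.000083 + 0.000021 + 0.009197 + 0.188182 + 0.000021 + 0.017530 + 0.072576 = 0.290130
B_A = 1 / 0.290130 = 3.4467
Σp_Bᵢ² = 0.0278² + 0.1806² + 0.2500² + 0.2361² + 0.0139² + 0.0694² + 0.0139² + 0.2083² = 0.000773 + 0.032616 + 0.062500 + 0.055743 + 0.000193 + 0.004816 + 0.000193 + 0.043389 = 0.200223
B_B = 1 / 0.200223 = 4.9944
Highest B → broadest niche (most generalist): Species B (B = 4.99).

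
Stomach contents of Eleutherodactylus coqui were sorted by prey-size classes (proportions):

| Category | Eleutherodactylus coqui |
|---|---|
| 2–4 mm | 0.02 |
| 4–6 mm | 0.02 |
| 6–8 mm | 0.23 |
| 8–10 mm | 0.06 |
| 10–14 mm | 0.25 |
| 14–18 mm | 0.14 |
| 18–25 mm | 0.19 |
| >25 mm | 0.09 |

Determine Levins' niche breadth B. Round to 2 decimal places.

5.45

Σpᵢ² = 0.02² + 0.02² + 0.23² + 0.06² + 0.25² + 0.14² + 0.19² + 0.09² = 0.0004 + 0.0004 + 0.0529 + 0.0036 + 0.0625 + 0.0196 + 0.0361 + 0.0081 = 0.1836
B = 1 / 0.1836 = 5.4466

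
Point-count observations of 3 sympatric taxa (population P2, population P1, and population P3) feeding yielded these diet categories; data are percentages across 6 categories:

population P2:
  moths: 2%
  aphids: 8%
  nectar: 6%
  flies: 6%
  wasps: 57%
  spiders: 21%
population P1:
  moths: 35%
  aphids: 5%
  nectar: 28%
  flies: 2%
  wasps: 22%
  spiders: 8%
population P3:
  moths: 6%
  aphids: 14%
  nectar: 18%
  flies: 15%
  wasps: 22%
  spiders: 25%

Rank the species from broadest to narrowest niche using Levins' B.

Convert percentages to proportions (divide by 100).
Σp_P2ᵢ² = 0.02² + 0.08² + 0.06² + 0.06² + 0.57² + 0.21² = 0.0004 + 0.0064 + 0.0036 + 0.0036 + 0.3249 + 0.0441 = 0.3830
B_P2 = 1 / 0.3830 = 2.6110
Σp_P1ᵢ² = 0.35² + 0.05² + 0.28² + 0.02² + 0.22² + 0.08² = 0.1225 + 0.0025 + 0.0784 + 0.0004 + 0.0484 + 0.0064 = 0.2586
B_P1 = 1 / 0.2586 = 3.8670
Σp_P3ᵢ² = 0.06² + 0.14² + 0.18² + 0.15² + 0.22² + 0.25² = 0.0036 + 0.0196 + 0.0324 + 0.0225 + 0.0484 + 0.0625 = 0.1890
B_P3 = 1 / 0.1890 = 5.2910
Ranking by B (broadest → narrowest): population P3 (5.29) > population P1 (3.87) > population P2 (2.61)

population P3 > population P1 > population P2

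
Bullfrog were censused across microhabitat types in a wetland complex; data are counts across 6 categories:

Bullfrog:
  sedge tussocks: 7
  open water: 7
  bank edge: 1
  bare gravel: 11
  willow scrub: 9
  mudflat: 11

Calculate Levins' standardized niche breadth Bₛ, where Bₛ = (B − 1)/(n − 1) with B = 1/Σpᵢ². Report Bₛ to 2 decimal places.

Proportions for Bullfrog (n=46): 7/46=0.1522, 7/46=0.1522, 1/46=0.0217, 11/46=0.2391, 9/46=0.1957, 11/46=0.2391
Σpᵢ² = 0.1522² + 0.1522² + 0.0217² + 0.2391² + 0.1957² + 0.2391² = 0.023165 + 0.023165 + 0.000471 + 0.057169 + 0.038298 + 0.057169 = 0.199437
B = 1 / 0.199437 = 5.0141
Bₛ = (B − 1)/(n − 1) = (5.0141 − 1)/(6 − 1) = 4.0141/5 = 0.8028

0.80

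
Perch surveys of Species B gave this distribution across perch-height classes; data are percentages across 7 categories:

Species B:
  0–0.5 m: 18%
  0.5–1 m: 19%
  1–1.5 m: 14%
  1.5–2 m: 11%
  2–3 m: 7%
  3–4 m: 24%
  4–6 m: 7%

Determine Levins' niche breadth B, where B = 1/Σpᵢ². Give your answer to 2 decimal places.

5.97

Convert percentages to proportions (divide by 100).
Σpᵢ² = 0.18² + 0.19² + 0.14² + 0.11² + 0.07² + 0.24² + 0.07² = 0.0324 + 0.0361 + 0.0196 + 0.0121 + 0.0049 + 0.0576 + 0.0049 = 0.1676
B = 1 / 0.1676 = 5.9666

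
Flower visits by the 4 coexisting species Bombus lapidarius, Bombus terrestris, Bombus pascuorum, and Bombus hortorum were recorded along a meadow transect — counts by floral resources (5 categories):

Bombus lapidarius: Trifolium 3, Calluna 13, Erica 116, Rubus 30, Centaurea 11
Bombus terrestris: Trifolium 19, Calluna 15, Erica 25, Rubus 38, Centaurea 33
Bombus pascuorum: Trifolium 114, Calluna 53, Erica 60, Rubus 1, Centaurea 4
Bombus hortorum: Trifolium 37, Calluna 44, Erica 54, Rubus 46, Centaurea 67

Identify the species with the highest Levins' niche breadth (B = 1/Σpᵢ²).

Proportions for Bombus lapidarius (n=173): 3/173=0.0173, 13/173=0.0751, 116/173=0.6705, 30/173=0.1734, 11/173=0.0636
Proportions for Bombus terrestris (n=130): 19/130=0.1462, 15/130=0.1154, 25/130=0.1923, 38/130=0.2923, 33/130=0.2538
Proportions for Bombus pascuorum (n=232): 114/232=0.4914, 53/232=0.2284, 60/232=0.2586, 1/232=0.0043, 4/232=0.0172
Proportions for Bombus hortorum (n=248): 37/248=0.1492, 44/248=0.1774, 54/248=0.2177, 46/248=0.1855, 67/248=0.2702
Σp_lapiᵢ² = 0.0173² + 0.0751² + 0.6705² + 0.1734² + 0.0636² = 0.000299 + 0.005640 + 0.449570 + 0.030068 + 0.004045 = 0.489622
B_lapi = 1 / 0.489622 = 2.0424
Σp_terrᵢ² = 0.1462² + 0.1154² + 0.1923² + 0.2923² + 0.2538² = 0.021374 + 0.013317 + 0.036979 + 0.085439 + 0.064414 = 0.221523
B_terr = 1 / 0.221523 = 4.5142
Σp_pascᵢ² = 0.4914² + 0.2284² + 0.2586² + 0.0043² + 0.0172² = 0.241474 + 0.052167 + 0.066874 + 0.000018 + 0.000296 = 0.360829
B_pasc = 1 / 0.360829 = 2.7714
Σp_hortᵢ² = 0.1492² + 0.1774² + 0.2177² + 0.1855² + 0.2702² = 0.022261 + 0.031471 + 0.047393 + 0.034410 + 0.073008 = 0.208543
B_hort = 1 / 0.208543 = 4.7952
Highest B → broadest niche (most generalist): Bombus hortorum (B = 4.80).

Bombus hortorum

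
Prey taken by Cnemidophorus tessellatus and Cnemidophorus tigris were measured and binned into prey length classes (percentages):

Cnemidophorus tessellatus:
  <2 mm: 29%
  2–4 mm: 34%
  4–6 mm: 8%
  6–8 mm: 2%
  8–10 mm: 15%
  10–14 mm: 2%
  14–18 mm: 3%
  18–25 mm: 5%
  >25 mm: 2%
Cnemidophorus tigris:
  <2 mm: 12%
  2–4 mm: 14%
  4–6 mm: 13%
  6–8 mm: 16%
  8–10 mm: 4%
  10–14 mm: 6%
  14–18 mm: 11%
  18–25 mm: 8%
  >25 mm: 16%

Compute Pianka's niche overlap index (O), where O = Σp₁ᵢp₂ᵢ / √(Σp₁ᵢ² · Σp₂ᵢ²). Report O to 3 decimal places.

0.664

Convert percentages to proportions (divide by 100).
Σ p₁ᵢp₂ᵢ = 0.0348 + 0.0476 + 0.0104 + 0.0032 + 0.0060 + 0.0012 + 0.0033 + 0.0040 + 0.0032 = 0.1137
Σp_1ᵢ² = 0.29² + 0.34² + 0.08² + 0.02² + 0.15² + 0.02² + 0.03² + 0.05² + 0.02² = 0.0841 + 0.1156 + 0.0064 + 0.0004 + 0.0225 + 0.0004 + 0.0009 + 0.0025 + 0.0004 = 0.2332
Σp_2ᵢ² = 0.12² + 0.14² + 0.13² + 0.16² + 0.04² + 0.06² + 0.11² + 0.08² + 0.16² = 0.0144 + 0.0196 + 0.0169 + 0.0256 + 0.0016 + 0.0036 + 0.0121 + 0.0064 + 0.0256 = 0.1258
O = 0.1137 / √(0.2332 × 0.1258) = 0.1137 / 0.171279 = 0.66383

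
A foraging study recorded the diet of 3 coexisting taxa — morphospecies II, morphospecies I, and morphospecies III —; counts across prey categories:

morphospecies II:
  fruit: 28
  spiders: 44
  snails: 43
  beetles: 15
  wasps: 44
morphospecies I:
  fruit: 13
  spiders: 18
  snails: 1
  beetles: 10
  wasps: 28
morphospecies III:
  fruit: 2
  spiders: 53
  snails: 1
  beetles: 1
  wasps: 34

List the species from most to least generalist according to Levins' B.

Proportions for morphospecies II (n=174): 28/174=0.1609, 44/174=0.2529, 43/174=0.2471, 15/174=0.0862, 44/174=0.2529
Proportions for morphospecies I (n=70): 13/70=0.1857, 18/70=0.2571, 1/70=0.0143, 10/70=0.1429, 28/70=0.4000
Proportions for morphospecies III (n=91): 2/91=0.0220, 53/91=0.5824, 1/91=0.0110, 1/91=0.0110, 34/91=0.3736
Σp_IIᵢ² = 0.1609² + 0.2529² + 0.2471² + 0.0862² + 0.2529² = 0.025889 + 0.063958 + 0.061058 + 0.007430 + 0.063958 = 0.222293
B_II = 1 / 0.222293 = 4.4986
Σp_Iᵢ² = 0.1857² + 0.2571² + 0.0143² + 0.1429² + 0.4000² = 0.034484 + 0.066100 + 0.000204 + 0.020420 + 0.160000 = 0.281208
B_I = 1 / 0.281208 = 3.5561
Σp_IIIᵢ² = 0.0220² + 0.5824² + 0.0110² + 0.0110² + 0.3736² = 0.000484 + 0.339190 + 0.000121 + 0.000121 + 0.139577 = 0.479493
B_III = 1 / 0.479493 = 2.0855
Ranking by B (broadest → narrowest): morphospecies II (4.50) > morphospecies I (3.56) > morphospecies III (2.09)

morphospecies II > morphospecies I > morphospecies III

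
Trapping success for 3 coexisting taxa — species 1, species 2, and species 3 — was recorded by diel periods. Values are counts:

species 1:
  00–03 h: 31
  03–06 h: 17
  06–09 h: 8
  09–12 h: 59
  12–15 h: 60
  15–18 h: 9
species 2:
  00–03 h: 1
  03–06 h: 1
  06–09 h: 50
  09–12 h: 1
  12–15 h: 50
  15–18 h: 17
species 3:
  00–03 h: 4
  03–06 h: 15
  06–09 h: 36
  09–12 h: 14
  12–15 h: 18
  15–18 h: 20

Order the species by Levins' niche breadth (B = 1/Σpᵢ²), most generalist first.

species 3 > species 1 > species 2

Proportions for species 1 (n=184): 31/184=0.1685, 17/184=0.0924, 8/184=0.0435, 59/184=0.3207, 60/184=0.3261, 9/184=0.0489
Proportions for species 2 (n=120): 1/120=0.0083, 1/120=0.0083, 50/120=0.4167, 1/120=0.0083, 50/120=0.4167, 17/120=0.1417
Proportions for species 3 (n=107): 4/107=0.0374, 15/107=0.1402, 36/107=0.3364, 14/107=0.1308, 18/107=0.1682, 20/107=0.1869
Σp_1ᵢ² = 0.1685² + 0.0924² + 0.0435² + 0.3207² + 0.3261² + 0.0489² = 0.028392 + 0.008538 + 0.001892 + 0.102848 + 0.106341 + 0.002391 = 0.250402
B_1 = 1 / 0.250402 = 3.9936
Σp_2ᵢ² = 0.0083² + 0.0083² + 0.4167² + 0.0083² + 0.4167² + 0.1417² = 0.000069 + 0.000069 + 0.173639 + 0.000069 + 0.173639 + 0.020079 = 0.367564
B_2 = 1 / 0.367564 = 2.7206
Σp_3ᵢ² = 0.0374² + 0.1402² + 0.3364² + 0.1308² + 0.1682² + 0.1869² = 0.001399 + 0.019656 + 0.113165 + 0.017109 + 0.028291 + 0.034932 = 0.214552
B_3 = 1 / 0.214552 = 4.6609
Ranking by B (broadest → narrowest): species 3 (4.66) > species 1 (3.99) > species 2 (2.72)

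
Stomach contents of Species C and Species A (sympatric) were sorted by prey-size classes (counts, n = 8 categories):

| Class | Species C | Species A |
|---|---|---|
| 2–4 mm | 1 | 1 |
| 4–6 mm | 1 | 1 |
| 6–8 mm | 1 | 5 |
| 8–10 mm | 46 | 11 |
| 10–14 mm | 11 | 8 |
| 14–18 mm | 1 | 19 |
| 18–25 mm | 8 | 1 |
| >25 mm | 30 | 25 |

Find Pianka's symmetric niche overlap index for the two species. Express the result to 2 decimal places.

Proportions for Species C (n=99): 1/99=0.0101, 1/99=0.0101, 1/99=0.0101, 46/99=0.4646, 11/99=0.1111, 1/99=0.0101, 8/99=0.0808, 30/99=0.3030
Proportions for Species A (n=71): 1/71=0.0141, 1/71=0.0141, 5/71=0.0704, 11/71=0.1549, 8/71=0.1127, 19/71=0.2676, 1/71=0.0141, 25/71=0.3521
Σ p₁ᵢp₂ᵢ = 0.000142 + 0.000142 + 0.000711 + 0.071967 + 0.012521 + 0.002703 + 0.001139 + 0.106686 = 0.196011
Σp_1ᵢ² = 0.0101² + 0.0101² + 0.0101² + 0.4646² + 0.1111² + 0.0101² + 0.0808² + 0.3030² = 0.000102 + 0.000102 + 0.000102 + 0.215853 + 0.012343 + 0.000102 + 0.006529 + 0.091809 = 0.326942
Σp_2ᵢ² = 0.0141² + 0.0141² + 0.0704² + 0.1549² + 0.1127² + 0.2676² + 0.0141² + 0.3521² = 0.000199 + 0.000199 + 0.004956 + 0.023994 + 0.012701 + 0.071610 + 0.000199 + 0.123974 = 0.237832
O = 0.196011 / √(0.326942 × 0.237832) = 0.196011 / 0.2788499 = 0.7029

0.70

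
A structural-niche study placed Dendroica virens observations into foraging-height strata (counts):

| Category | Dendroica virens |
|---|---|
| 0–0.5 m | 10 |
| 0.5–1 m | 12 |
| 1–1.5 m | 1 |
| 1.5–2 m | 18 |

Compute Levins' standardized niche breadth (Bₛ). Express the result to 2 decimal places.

Proportions for Dendroica virens (n=41): 10/41=0.2439, 12/41=0.2927, 1/41=0.0244, 18/41=0.4390
Σpᵢ² = 0.2439² + 0.2927² + 0.0244² + 0.4390² = 0.059487 + 0.085673 + 0.000595 + 0.192721 = 0.338476
B = 1 / 0.338476 = 2.9544
Bₛ = (B − 1)/(n − 1) = (2.9544 − 1)/(4 − 1) = 1.9544/3 = 0.6515

0.65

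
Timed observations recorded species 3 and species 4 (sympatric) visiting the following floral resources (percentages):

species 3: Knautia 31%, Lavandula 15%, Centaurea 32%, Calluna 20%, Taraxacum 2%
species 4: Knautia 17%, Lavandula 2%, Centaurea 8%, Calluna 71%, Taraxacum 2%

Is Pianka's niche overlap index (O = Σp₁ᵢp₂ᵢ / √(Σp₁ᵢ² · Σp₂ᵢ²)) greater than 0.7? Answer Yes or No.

Convert percentages to proportions (divide by 100).
Σ p₁ᵢp₂ᵢ = 0.0527 + 0.0030 + 0.0256 + 0.1420 + 0.0004 = 0.2237
Σp_1ᵢ² = 0.31² + 0.15² + 0.32² + 0.20² + 0.02² = 0.0961 + 0.0225 + 0.1024 + 0.0400 + 0.0004 = 0.2614
Σp_2ᵢ² = 0.17² + 0.02² + 0.08² + 0.71² + 0.02² = 0.0289 + 0.0004 + 0.0064 + 0.5041 + 0.0004 = 0.5402
O = 0.2237 / √(0.2614 × 0.5402) = 0.2237 / 0.37578 = 0.5953
O = 0.5953 < 0.7 → No.

No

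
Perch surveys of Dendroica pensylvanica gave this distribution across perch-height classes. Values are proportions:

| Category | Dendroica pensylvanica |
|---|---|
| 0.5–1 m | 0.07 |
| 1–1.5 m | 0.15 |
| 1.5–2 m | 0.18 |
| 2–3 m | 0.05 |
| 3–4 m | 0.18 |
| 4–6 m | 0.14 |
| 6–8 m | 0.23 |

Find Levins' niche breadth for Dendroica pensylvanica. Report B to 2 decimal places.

Σpᵢ² = 0.07² + 0.15² + 0.18² + 0.05² + 0.18² + 0.14² + 0.23² = 0.0049 + 0.0225 + 0.0324 + 0.0025 + 0.0324 + 0.0196 + 0.0529 = 0.1672
B = 1 / 0.1672 = 5.9809

5.98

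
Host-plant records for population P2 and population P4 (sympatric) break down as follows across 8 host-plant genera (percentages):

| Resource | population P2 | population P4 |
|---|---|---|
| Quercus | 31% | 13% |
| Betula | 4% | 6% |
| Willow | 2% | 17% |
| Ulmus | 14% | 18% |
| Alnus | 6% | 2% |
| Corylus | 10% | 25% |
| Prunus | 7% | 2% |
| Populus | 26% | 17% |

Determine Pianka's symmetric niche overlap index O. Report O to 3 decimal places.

Convert percentages to proportions (divide by 100).
Σ p₁ᵢp₂ᵢ = 0.0403 + 0.0024 + 0.0034 + 0.0252 + 0.0012 + 0.0250 + 0.0014 + 0.0442 = 0.1431
Σp_1ᵢ² = 0.31² + 0.04² + 0.02² + 0.14² + 0.06² + 0.10² + 0.07² + 0.26² = 0.0961 + 0.0016 + 0.0004 + 0.0196 + 0.0036 + 0.0100 + 0.0049 + 0.0676 = 0.2038
Σp_2ᵢ² = 0.13² + 0.06² + 0.17² + 0.18² + 0.02² + 0.25² + 0.02² + 0.17² = 0.0169 + 0.0036 + 0.0289 + 0.0324 + 0.0004 + 0.0625 + 0.0004 + 0.0289 = 0.1740
O = 0.1431 / √(0.2038 × 0.1740) = 0.1431 / 0.188311 = 0.75991

0.760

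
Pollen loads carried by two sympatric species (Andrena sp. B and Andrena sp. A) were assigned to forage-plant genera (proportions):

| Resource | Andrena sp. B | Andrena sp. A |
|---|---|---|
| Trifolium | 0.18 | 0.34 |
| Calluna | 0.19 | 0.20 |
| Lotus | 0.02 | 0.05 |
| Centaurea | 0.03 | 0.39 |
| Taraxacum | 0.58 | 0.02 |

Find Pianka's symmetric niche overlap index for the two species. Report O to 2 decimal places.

0.35

Σ p₁ᵢp₂ᵢ = 0.0612 + 0.0380 + 0.0010 + 0.0117 + 0.0116 = 0.1235
Σp_1ᵢ² = 0.18² + 0.19² + 0.02² + 0.03² + 0.58² = 0.0324 + 0.0361 + 0.0004 + 0.0009 + 0.3364 = 0.4062
Σp_2ᵢ² = 0.34² + 0.20² + 0.05² + 0.39² + 0.02² = 0.1156 + 0.0400 + 0.0025 + 0.1521 + 0.0004 = 0.3106
O = 0.1235 / √(0.4062 × 0.3106) = 0.1235 / 0.35520 = 0.3477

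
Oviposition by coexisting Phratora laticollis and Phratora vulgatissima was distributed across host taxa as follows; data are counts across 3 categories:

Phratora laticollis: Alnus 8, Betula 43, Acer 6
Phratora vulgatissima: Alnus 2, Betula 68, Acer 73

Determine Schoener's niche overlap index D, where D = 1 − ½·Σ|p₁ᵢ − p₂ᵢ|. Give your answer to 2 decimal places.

Proportions for Phratora laticollis (n=57): 8/57=0.1404, 43/57=0.7544, 6/57=0.1053
Proportions for Phratora vulgatissima (n=143): 2/143=0.0140, 68/143=0.4755, 73/143=0.5105
Σ|p₁ᵢ − p₂ᵢ| = 0.1264 + 0.2789 + 0.4052 = 0.8105
D = 1 − ½ × 0.8105 = 1 − 0.40525 = 0.59475

0.59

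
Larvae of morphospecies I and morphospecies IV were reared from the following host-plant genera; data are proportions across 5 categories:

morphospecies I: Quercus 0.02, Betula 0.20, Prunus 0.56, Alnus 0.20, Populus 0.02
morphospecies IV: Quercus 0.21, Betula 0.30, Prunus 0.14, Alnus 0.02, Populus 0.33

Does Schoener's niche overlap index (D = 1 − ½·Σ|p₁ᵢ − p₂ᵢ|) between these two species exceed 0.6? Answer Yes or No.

No

Σ|p₁ᵢ − p₂ᵢ| = 0.19 + 0.10 + 0.42 + 0.18 + 0.31 = 1.20
D = 1 − ½ × 1.20 = 1 − 0.600 = 0.4000
D = 0.4000 < 0.6 → No.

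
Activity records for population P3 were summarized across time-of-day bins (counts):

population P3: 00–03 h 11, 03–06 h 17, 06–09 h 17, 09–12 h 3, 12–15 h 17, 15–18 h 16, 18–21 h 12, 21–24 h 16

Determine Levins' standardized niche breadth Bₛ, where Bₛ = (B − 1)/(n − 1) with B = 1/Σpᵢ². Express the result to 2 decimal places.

0.88

Proportions for population P3 (n=109): 11/109=0.1009, 17/109=0.1560, 17/109=0.1560, 3/109=0.0275, 17/109=0.1560, 16/109=0.1468, 12/109=0.1101, 16/109=0.1468
Σpᵢ² = 0.1009² + 0.1560² + 0.1560² + 0.0275² + 0.1560² + 0.1468² + 0.1101² + 0.1468² = 0.010181 + 0.024336 + 0.024336 + 0.000756 + 0.024336 + 0.021550 + 0.012122 + 0.021550 = 0.139167
B = 1 / 0.139167 = 7.1856
Bₛ = (B − 1)/(n − 1) = (7.1856 − 1)/(8 − 1) = 6.1856/7 = 0.8837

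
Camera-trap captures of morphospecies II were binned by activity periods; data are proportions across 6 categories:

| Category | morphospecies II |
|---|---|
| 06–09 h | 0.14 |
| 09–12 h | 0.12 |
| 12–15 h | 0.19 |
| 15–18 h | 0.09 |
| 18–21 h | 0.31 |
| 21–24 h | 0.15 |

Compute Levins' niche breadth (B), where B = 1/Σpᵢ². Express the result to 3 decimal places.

Σpᵢ² = 0.14² + 0.12² + 0.19² + 0.09² + 0.31² + 0.15² = 0.0196 + 0.0144 + 0.0361 + 0.0081 + 0.0961 + 0.0225 = 0.1968
B = 1 / 0.1968 = 5.08130

5.081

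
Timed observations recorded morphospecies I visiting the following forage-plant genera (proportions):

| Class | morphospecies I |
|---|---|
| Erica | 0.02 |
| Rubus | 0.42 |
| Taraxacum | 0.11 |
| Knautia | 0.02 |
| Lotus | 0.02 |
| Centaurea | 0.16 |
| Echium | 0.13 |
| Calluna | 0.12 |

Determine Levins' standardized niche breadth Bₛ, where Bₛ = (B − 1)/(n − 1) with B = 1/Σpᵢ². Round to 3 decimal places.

Σpᵢ² = 0.02² + 0.42² + 0.11² + 0.02² + 0.02² + 0.16² + 0.13² + 0.12² = 0.0004 + 0.1764 + 0.0121 + 0.0004 + 0.0004 + 0.0256 + 0.0169 + 0.0144 = 0.2466
B = 1 / 0.2466 = 4.05515
Bₛ = (B − 1)/(n − 1) = (4.05515 − 1)/(8 − 1) = 3.05515/7 = 0.43645

0.436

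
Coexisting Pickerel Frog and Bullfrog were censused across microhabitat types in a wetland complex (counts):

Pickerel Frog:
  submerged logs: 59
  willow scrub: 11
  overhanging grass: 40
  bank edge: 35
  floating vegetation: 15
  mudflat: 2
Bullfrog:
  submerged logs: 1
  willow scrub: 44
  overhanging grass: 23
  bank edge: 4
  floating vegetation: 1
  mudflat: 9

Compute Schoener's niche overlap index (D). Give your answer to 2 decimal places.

Proportions for Pickerel Frog (n=162): 59/162=0.3642, 11/162=0.0679, 40/162=0.2469, 35/162=0.2160, 15/162=0.0926, 2/162=0.0123
Proportions for Bullfrog (n=82): 1/82=0.0122, 44/82=0.5366, 23/82=0.2805, 4/82=0.0488, 1/82=0.0122, 9/82=0.1098
Σ|p₁ᵢ − p₂ᵢ| = 0.3520 + 0.4687 + 0.0336 + 0.1672 + 0.0804 + 0.0975 = 1.1994
D = 1 − ½ × 1.1994 = 1 − 0.59970 = 0.40030

0.40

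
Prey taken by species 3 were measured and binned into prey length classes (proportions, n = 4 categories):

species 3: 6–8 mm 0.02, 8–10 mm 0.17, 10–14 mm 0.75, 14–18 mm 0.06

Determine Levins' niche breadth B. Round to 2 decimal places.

Σpᵢ² = 0.02² + 0.17² + 0.75² + 0.06² = 0.0004 + 0.0289 + 0.5625 + 0.0036 = 0.5954
B = 1 / 0.5954 = 1.6795

1.68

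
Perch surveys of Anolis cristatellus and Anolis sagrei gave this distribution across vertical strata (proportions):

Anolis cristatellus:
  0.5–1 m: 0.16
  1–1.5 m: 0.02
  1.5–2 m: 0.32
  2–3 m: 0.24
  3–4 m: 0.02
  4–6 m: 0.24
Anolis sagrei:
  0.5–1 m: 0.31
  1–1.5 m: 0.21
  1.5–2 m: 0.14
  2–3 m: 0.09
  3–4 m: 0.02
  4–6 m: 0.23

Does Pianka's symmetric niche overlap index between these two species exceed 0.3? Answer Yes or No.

Yes

Σ p₁ᵢp₂ᵢ = 0.0496 + 0.0042 + 0.0448 + 0.0216 + 0.0004 + 0.0552 = 0.1758
Σp_1ᵢ² = 0.16² + 0.02² + 0.32² + 0.24² + 0.02² + 0.24² = 0.0256 + 0.0004 + 0.1024 + 0.0576 + 0.0004 + 0.0576 = 0.2440
Σp_2ᵢ² = 0.31² + 0.21² + 0.14² + 0.09² + 0.02² + 0.23² = 0.0961 + 0.0441 + 0.0196 + 0.0081 + 0.0004 + 0.0529 = 0.2212
O = 0.1758 / √(0.2440 × 0.2212) = 0.1758 / 0.23232 = 0.7567
O = 0.7567 > 0.3 → Yes.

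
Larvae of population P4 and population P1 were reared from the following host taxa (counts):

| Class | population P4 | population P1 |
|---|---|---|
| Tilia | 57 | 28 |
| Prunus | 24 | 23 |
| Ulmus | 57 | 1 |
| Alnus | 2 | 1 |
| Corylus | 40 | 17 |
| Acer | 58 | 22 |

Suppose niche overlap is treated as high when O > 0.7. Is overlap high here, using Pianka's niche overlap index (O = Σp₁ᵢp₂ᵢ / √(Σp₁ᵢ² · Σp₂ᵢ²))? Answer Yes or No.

Proportions for population P4 (n=238): 57/238=0.2395, 24/238=0.1008, 57/238=0.2395, 2/238=0.0084, 40/238=0.1681, 58/238=0.2437
Proportions for population P1 (n=92): 28/92=0.3043, 23/92=0.2500, 1/92=0.0109, 1/92=0.0109, 17/92=0.1848, 22/92=0.2391
Σ p₁ᵢp₂ᵢ = 0.072880 + 0.025200 + 0.002611 + 0.000092 + 0.031065 + 0.058269 = 0.190117
Σp_1ᵢ² = 0.2395² + 0.1008² + 0.2395² + 0.0084² + 0.1681² + 0.2437² = 0.057360 + 0.010161 + 0.057360 + 0.000071 + 0.028258 + 0.059390 = 0.212600
Σp_2ᵢ² = 0.3043² + 0.2500² + 0.0109² + 0.0109² + 0.1848² + 0.2391² = 0.092598 + 0.062500 + 0.000119 + 0.000119 + 0.034151 + 0.057169 = 0.246656
O = 0.190117 / √(0.212600 × 0.246656) = 0.190117 / 0.2289958 = 0.8302
O = 0.8302 > 0.7 → Yes.

Yes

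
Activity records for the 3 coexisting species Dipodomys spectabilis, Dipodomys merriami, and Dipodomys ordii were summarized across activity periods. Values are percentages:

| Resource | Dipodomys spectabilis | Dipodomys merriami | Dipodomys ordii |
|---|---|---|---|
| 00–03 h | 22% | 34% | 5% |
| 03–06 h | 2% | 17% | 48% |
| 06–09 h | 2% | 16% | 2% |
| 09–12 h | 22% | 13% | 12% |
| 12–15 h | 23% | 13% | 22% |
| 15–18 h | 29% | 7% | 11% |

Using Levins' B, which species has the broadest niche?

Convert percentages to proportions (divide by 100).
Σp_specᵢ² = 0.22² + 0.02² + 0.02² + 0.22² + 0.23² + 0.29² = 0.0484 + 0.0004 + 0.0004 + 0.0484 + 0.0529 + 0.0841 = 0.2346
B_spec = 1 / 0.2346 = 4.2626
Σp_merrᵢ² = 0.34² + 0.17² + 0.16² + 0.13² + 0.13² + 0.07² = 0.1156 + 0.0289 + 0.0256 + 0.0169 + 0.0169 + 0.0049 = 0.2088
B_merr = 1 / 0.2088 = 4.7893
Σp_ordiᵢ² = 0.05² + 0.48² + 0.02² + 0.12² + 0.22² + 0.11² = 0.0025 + 0.2304 + 0.0004 + 0.0144 + 0.0484 + 0.0121 = 0.3082
B_ordi = 1 / 0.3082 = 3.2446
Highest B → broadest niche (most generalist): Dipodomys merriami (B = 4.79).

Dipodomys merriami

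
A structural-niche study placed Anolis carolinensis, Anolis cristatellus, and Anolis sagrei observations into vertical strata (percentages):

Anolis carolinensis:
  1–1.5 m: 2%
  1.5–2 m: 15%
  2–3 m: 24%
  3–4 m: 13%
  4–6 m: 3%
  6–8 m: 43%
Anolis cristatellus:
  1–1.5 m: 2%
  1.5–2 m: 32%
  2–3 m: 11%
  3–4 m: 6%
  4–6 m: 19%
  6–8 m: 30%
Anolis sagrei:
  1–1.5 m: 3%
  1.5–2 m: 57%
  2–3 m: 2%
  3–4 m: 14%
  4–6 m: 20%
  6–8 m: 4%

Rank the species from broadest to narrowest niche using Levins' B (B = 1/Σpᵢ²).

Anolis cristatellus > Anolis carolinensis > Anolis sagrei

Convert percentages to proportions (divide by 100).
Σp_caroᵢ² = 0.02² + 0.15² + 0.24² + 0.13² + 0.03² + 0.43² = 0.0004 + 0.0225 + 0.0576 + 0.0169 + 0.0009 + 0.1849 = 0.2832
B_caro = 1 / 0.2832 = 3.5311
Σp_crisᵢ² = 0.02² + 0.32² + 0.11² + 0.06² + 0.19² + 0.30² = 0.0004 + 0.1024 + 0.0121 + 0.0036 + 0.0361 + 0.0900 = 0.2446
B_cris = 1 / 0.2446 = 4.0883
Σp_sagrᵢ² = 0.03² + 0.57² + 0.02² + 0.14² + 0.20² + 0.04² = 0.0009 + 0.3249 + 0.0004 + 0.0196 + 0.0400 + 0.0016 = 0.3874
B_sagr = 1 / 0.3874 = 2.5813
Ranking by B (broadest → narrowest): Anolis cristatellus (4.09) > Anolis carolinensis (3.53) > Anolis sagrei (2.58)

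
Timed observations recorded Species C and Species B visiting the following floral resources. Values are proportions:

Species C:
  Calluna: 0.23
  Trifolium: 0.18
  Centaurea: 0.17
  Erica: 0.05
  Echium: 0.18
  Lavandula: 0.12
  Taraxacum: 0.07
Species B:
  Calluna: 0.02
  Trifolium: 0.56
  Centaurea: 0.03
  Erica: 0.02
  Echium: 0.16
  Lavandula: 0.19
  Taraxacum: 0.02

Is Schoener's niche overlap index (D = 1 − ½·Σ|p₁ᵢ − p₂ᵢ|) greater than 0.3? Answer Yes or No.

Σ|p₁ᵢ − p₂ᵢ| = 0.21 + 0.38 + 0.14 + 0.03 + 0.02 + 0.07 + 0.05 = 0.90
D = 1 − ½ × 0.90 = 1 − 0.450 = 0.5500
D = 0.5500 > 0.3 → Yes.

Yes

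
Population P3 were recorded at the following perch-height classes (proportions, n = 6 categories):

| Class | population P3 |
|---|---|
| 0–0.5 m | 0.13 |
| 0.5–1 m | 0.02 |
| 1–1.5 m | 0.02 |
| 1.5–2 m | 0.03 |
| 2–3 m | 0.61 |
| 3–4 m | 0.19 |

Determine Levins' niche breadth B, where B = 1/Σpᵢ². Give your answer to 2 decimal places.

Σpᵢ² = 0.13² + 0.02² + 0.02² + 0.03² + 0.61² + 0.19² = 0.0169 + 0.0004 + 0.0004 + 0.0009 + 0.3721 + 0.0361 = 0.4268
B = 1 / 0.4268 = 2.3430

2.34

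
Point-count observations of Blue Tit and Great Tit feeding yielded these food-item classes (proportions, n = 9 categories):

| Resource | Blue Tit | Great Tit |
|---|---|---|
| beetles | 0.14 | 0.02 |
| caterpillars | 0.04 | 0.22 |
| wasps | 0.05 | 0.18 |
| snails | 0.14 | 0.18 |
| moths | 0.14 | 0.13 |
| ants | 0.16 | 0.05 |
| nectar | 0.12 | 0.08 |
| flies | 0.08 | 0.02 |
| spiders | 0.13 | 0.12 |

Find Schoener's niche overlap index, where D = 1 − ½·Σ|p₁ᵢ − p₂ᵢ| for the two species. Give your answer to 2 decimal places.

Σ|p₁ᵢ − p₂ᵢ| = 0.12 + 0.18 + 0.13 + 0.04 + 0.01 + 0.11 + 0.04 + 0.06 + 0.01 = 0.70
D = 1 − ½ × 0.70 = 1 − 0.350 = 0.6500

0.65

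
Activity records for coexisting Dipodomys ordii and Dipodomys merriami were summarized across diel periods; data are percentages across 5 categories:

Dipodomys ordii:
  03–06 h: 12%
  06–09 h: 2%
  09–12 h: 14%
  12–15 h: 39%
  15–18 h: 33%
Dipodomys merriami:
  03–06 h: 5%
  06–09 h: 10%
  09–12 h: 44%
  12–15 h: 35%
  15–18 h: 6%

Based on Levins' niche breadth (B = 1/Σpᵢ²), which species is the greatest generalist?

Dipodomys ordii

Convert percentages to proportions (divide by 100).
Σp_ordiᵢ² = 0.12² + 0.02² + 0.14² + 0.39² + 0.33² = 0.0144 + 0.0004 + 0.0196 + 0.1521 + 0.1089 = 0.2954
B_ordi = 1 / 0.2954 = 3.3852
Σp_merrᵢ² = 0.05² + 0.10² + 0.44² + 0.35² + 0.06² = 0.0025 + 0.0100 + 0.1936 + 0.1225 + 0.0036 = 0.3322
B_merr = 1 / 0.3322 = 3.0102
Highest B → broadest niche (most generalist): Dipodomys ordii (B = 3.39).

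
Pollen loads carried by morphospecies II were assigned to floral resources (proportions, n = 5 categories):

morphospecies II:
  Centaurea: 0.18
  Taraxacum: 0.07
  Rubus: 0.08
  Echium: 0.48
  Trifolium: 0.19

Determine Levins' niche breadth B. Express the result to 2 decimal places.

3.22

Σpᵢ² = 0.18² + 0.07² + 0.08² + 0.48² + 0.19² = 0.0324 + 0.0049 + 0.0064 + 0.2304 + 0.0361 = 0.3102
B = 1 / 0.3102 = 3.2237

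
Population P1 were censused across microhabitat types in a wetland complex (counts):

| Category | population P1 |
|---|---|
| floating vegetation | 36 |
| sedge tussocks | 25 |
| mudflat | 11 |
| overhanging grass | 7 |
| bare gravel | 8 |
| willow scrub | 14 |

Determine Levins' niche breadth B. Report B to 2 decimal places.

4.34

Proportions for population P1 (n=101): 36/101=0.3564, 25/101=0.2475, 11/101=0.1089, 7/101=0.0693, 8/101=0.0792, 14/101=0.1386
Σpᵢ² = 0.3564² + 0.2475² + 0.1089² + 0.0693² + 0.0792² + 0.1386² = 0.127021 + 0.061256 + 0.011859 + 0.004802 + 0.006273 + 0.019210 = 0.230421
B = 1 / 0.230421 = 4.3399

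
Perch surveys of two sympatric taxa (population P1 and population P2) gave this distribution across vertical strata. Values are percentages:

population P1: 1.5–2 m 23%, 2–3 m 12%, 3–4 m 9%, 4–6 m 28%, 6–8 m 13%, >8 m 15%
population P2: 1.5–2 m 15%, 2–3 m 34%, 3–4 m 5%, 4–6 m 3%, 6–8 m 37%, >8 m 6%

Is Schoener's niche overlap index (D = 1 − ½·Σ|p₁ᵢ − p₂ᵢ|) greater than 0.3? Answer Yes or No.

Convert percentages to proportions (divide by 100).
Σ|p₁ᵢ − p₂ᵢ| = 0.08 + 0.22 + 0.04 + 0.25 + 0.24 + 0.09 = 0.92
D = 1 − ½ × 0.92 = 1 − 0.460 = 0.5400
D = 0.5400 > 0.3 → Yes.

Yes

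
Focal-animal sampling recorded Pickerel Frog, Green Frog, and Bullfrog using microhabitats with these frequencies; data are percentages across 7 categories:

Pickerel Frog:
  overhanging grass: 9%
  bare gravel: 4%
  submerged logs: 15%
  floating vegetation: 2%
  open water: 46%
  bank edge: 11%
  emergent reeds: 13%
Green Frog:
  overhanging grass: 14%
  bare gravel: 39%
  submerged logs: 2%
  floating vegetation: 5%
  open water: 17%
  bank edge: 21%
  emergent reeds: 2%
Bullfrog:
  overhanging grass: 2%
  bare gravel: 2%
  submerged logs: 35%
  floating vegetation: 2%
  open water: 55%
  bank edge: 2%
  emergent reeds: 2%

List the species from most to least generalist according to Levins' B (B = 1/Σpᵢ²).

Green Frog > Pickerel Frog > Bullfrog

Convert percentages to proportions (divide by 100).
Σp_Pickᵢ² = 0.09² + 0.04² + 0.15² + 0.02² + 0.46² + 0.11² + 0.13² = 0.0081 + 0.0016 + 0.0225 + 0.0004 + 0.2116 + 0.0121 + 0.0169 = 0.2732
B_Pick = 1 / 0.2732 = 3.6603
Σp_Greeᵢ² = 0.14² + 0.39² + 0.02² + 0.05² + 0.17² + 0.21² + 0.02² = 0.0196 + 0.1521 + 0.0004 + 0.0025 + 0.0289 + 0.0441 + 0.0004 = 0.2480
B_Gree = 1 / 0.2480 = 4.0323
Σp_Bullᵢ² = 0.02² + 0.02² + 0.35² + 0.02² + 0.55² + 0.02² + 0.02² = 0.0004 + 0.0004 + 0.1225 + 0.0004 + 0.3025 + 0.0004 + 0.0004 = 0.4270
B_Bull = 1 / 0.4270 = 2.3419
Ranking by B (broadest → narrowest): Green Frog (4.03) > Pickerel Frog (3.66) > Bullfrog (2.34)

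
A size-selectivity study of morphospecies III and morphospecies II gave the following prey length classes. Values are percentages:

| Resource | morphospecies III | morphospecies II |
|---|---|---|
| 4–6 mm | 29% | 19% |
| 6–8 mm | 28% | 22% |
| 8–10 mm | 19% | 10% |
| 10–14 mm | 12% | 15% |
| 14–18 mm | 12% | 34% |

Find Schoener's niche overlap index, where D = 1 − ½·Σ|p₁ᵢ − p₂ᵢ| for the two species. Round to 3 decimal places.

0.750

Convert percentages to proportions (divide by 100).
Σ|p₁ᵢ − p₂ᵢ| = 0.10 + 0.06 + 0.09 + 0.03 + 0.22 = 0.50
D = 1 − ½ × 0.50 = 1 − 0.250 = 0.75000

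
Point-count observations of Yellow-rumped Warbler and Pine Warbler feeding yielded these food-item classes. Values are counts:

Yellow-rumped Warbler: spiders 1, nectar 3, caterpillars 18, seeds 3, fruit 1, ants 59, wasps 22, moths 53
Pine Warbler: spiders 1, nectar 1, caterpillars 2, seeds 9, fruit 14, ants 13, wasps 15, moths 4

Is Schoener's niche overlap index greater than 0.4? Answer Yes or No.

Yes

Proportions for Yellow-rumped Warbler (n=160): 1/160=0.0063, 3/160=0.0188, 18/160=0.1125, 3/160=0.0188, 1/160=0.0063, 59/160=0.3688, 22/160=0.1375, 53/160=0.3313
Proportions for Pine Warbler (n=59): 1/59=0.0169, 1/59=0.0169, 2/59=0.0339, 9/59=0.1525, 14/59=0.2373, 13/59=0.2203, 15/59=0.2542, 4/59=0.0678
Σ|p₁ᵢ − p₂ᵢ| = 0.0106 + 0.0019 + 0.0786 + 0.1337 + 0.2310 + 0.1485 + 0.1167 + 0.2635 = 0.9845
D = 1 − ½ × 0.9845 = 1 − 0.49225 = 0.50775
D = 0.50775 > 0.4 → Yes.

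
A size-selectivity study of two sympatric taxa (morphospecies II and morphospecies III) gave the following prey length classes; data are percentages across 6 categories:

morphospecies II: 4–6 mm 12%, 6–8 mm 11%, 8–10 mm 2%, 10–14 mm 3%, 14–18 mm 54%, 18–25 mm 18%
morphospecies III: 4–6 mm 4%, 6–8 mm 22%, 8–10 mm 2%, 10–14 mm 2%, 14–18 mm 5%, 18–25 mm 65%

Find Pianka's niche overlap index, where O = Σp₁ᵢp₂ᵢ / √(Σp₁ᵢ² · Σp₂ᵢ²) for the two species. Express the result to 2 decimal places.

Convert percentages to proportions (divide by 100).
Σ p₁ᵢp₂ᵢ = 0.0048 + 0.0242 + 0.0004 + 0.0006 + 0.0270 + 0.1170 = 0.1740
Σp_1ᵢ² = 0.12² + 0.11² + 0.02² + 0.03² + 0.54² + 0.18² = 0.0144 + 0.0121 + 0.0004 + 0.0009 + 0.2916 + 0.0324 = 0.3518
Σp_2ᵢ² = 0.04² + 0.22² + 0.02² + 0.02² + 0.05² + 0.65² = 0.0016 + 0.0484 + 0.0004 + 0.0004 + 0.0025 + 0.4225 = 0.4758
O = 0.1740 / √(0.3518 × 0.4758) = 0.1740 / 0.40913 = 0.4253

0.43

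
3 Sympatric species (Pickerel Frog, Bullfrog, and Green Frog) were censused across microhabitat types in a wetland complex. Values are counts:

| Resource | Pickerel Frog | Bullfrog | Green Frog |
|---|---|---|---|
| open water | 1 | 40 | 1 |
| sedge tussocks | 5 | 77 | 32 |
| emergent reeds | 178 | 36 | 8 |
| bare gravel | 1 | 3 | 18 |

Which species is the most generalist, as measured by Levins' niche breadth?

Proportions for Pickerel Frog (n=185): 1/185=0.0054, 5/185=0.0270, 178/185=0.9622, 1/185=0.0054
Proportions for Bullfrog (n=156): 40/156=0.2564, 77/156=0.4936, 36/156=0.2308, 3/156=0.0192
Proportions for Green Frog (n=59): 1/59=0.0169, 32/59=0.5424, 8/59=0.1356, 18/59=0.3051
Σp_Pickᵢ² = 0.0054² + 0.0270² + 0.9622² + 0.0054² = 0.000029 + 0.000729 + 0.925829 + 0.000029 = 0.926616
B_Pick = 1 / 0.926616 = 1.0792
Σp_Bullᵢ² = 0.2564² + 0.4936² + 0.2308² + 0.0192² = 0.065741 + 0.243641 + 0.053269 + 0.000369 = 0.363020
B_Bull = 1 / 0.363020 = 2.7547
Σp_Greeᵢ² = 0.0169² + 0.5424² + 0.1356² + 0.3051² = 0.000286 + 0.294198 + 0.018387 + 0.093086 = 0.405957
B_Gree = 1 / 0.405957 = 2.4633
Highest B → broadest niche (most generalist): Bullfrog (B = 2.75).

Bullfrog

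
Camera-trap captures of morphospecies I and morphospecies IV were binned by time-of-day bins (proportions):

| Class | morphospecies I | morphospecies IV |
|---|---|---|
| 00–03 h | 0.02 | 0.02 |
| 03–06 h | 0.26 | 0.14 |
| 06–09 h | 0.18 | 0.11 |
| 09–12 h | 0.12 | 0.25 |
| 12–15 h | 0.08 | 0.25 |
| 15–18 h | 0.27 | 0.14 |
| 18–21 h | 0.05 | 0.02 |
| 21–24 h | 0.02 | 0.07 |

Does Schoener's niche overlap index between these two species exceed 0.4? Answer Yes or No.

Σ|p₁ᵢ − p₂ᵢ| = 0.00 + 0.12 + 0.07 + 0.13 + 0.17 + 0.13 + 0.03 + 0.05 = 0.70
D = 1 − ½ × 0.70 = 1 − 0.350 = 0.6500
D = 0.6500 > 0.4 → Yes.

Yes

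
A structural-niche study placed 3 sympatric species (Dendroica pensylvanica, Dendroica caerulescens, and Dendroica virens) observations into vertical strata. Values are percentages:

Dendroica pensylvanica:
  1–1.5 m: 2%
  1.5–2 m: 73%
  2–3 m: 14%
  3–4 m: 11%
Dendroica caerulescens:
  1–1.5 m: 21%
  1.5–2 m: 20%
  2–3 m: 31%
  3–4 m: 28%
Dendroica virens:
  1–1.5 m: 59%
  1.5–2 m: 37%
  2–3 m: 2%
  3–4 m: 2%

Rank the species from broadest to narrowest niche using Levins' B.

Dendroica caerulescens > Dendroica virens > Dendroica pensylvanica

Convert percentages to proportions (divide by 100).
Σp_pensᵢ² = 0.02² + 0.73² + 0.14² + 0.11² = 0.0004 + 0.5329 + 0.0196 + 0.0121 = 0.5650
B_pens = 1 / 0.5650 = 1.7699
Σp_caerᵢ² = 0.21² + 0.20² + 0.31² + 0.28² = 0.0441 + 0.0400 + 0.0961 + 0.0784 = 0.2586
B_caer = 1 / 0.2586 = 3.8670
Σp_vireᵢ² = 0.59² + 0.37² + 0.02² + 0.02² = 0.3481 + 0.1369 + 0.0004 + 0.0004 = 0.4858
B_vire = 1 / 0.4858 = 2.0585
Ranking by B (broadest → narrowest): Dendroica caerulescens (3.87) > Dendroica virens (2.06) > Dendroica pensylvanica (1.77)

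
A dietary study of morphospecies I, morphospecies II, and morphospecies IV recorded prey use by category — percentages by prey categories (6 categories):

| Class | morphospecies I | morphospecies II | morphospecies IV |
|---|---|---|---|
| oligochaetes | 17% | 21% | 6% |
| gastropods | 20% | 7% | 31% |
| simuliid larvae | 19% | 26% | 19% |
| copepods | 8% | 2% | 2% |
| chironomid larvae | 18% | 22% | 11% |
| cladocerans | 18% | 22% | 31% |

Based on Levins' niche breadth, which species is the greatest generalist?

Convert percentages to proportions (divide by 100).
Σp_Iᵢ² = 0.17² + 0.20² + 0.19² + 0.08² + 0.18² + 0.18² = 0.0289 + 0.0400 + 0.0361 + 0.0064 + 0.0324 + 0.0324 = 0.1762
B_I = 1 / 0.1762 = 5.6754
Σp_IIᵢ² = 0.21² + 0.07² + 0.26² + 0.02² + 0.22² + 0.22² = 0.0441 + 0.0049 + 0.0676 + 0.0004 + 0.0484 + 0.0484 = 0.2138
B_II = 1 / 0.2138 = 4.6773
Σp_IVᵢ² = 0.06² + 0.31² + 0.19² + 0.02² + 0.11² + 0.31² = 0.0036 + 0.0961 + 0.0361 + 0.0004 + 0.0121 + 0.0961 = 0.2444
B_IV = 1 / 0.2444 = 4.0917
Highest B → broadest niche (most generalist): morphospecies I (B = 5.68).

morphospecies I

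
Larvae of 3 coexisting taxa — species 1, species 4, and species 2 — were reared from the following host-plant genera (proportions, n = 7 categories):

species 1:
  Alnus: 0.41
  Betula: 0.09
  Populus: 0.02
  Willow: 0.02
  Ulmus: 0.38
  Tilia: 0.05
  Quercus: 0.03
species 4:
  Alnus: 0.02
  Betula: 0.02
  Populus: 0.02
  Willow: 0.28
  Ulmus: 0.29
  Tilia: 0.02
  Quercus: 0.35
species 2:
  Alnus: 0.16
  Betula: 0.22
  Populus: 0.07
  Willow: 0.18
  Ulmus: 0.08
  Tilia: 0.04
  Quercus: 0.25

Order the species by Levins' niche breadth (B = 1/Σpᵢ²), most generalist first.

species 2 > species 4 > species 1

Σp_1ᵢ² = 0.41² + 0.09² + 0.02² + 0.02² + 0.38² + 0.05² + 0.03² = 0.1681 + 0.0081 + 0.0004 + 0.0004 + 0.1444 + 0.0025 + 0.0009 = 0.3248
B_1 = 1 / 0.3248 = 3.0788
Σp_4ᵢ² = 0.02² + 0.02² + 0.02² + 0.28² + 0.29² + 0.02² + 0.35² = 0.0004 + 0.0004 + 0.0004 + 0.0784 + 0.0841 + 0.0004 + 0.1225 = 0.2866
B_4 = 1 / 0.2866 = 3.4892
Σp_2ᵢ² = 0.16² + 0.22² + 0.07² + 0.18² + 0.08² + 0.04² + 0.25² = 0.0256 + 0.0484 + 0.0049 + 0.0324 + 0.0064 + 0.0016 + 0.0625 = 0.1818
B_2 = 1 / 0.1818 = 5.5006
Ranking by B (broadest → narrowest): species 2 (5.50) > species 4 (3.49) > species 1 (3.08)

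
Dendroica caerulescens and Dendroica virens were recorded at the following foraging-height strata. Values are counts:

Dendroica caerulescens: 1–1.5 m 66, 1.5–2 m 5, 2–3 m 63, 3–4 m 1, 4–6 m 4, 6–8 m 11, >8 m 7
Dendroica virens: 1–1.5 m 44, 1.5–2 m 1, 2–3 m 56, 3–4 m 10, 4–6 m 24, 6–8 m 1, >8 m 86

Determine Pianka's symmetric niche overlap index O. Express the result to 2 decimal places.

Proportions for Dendroica caerulescens (n=157): 66/157=0.4204, 5/157=0.0318, 63/157=0.4013, 1/157=0.0064, 4/157=0.0255, 11/157=0.0701, 7/157=0.0446
Proportions for Dendroica virens (n=222): 44/222=0.1982, 1/222=0.0045, 56/222=0.2523, 10/222=0.0450, 24/222=0.1081, 1/222=0.0045, 86/222=0.3874
Σ p₁ᵢp₂ᵢ = 0.083323 + 0.000143 + 0.101248 + 0.000288 + 0.002757 + 0.000315 + 0.017278 = 0.205352
Σp_1ᵢ² = 0.4204² + 0.0318² + 0.4013² + 0.0064² + 0.0255² + 0.0701² + 0.0446² = 0.176736 + 0.001011 + 0.161042 + 0.000041 + 0.000650 + 0.004914 + 0.001989 = 0.346383
Σp_2ᵢ² = 0.1982² + 0.0045² + 0.2523² + 0.0450² + 0.1081² + 0.0045² + 0.3874² = 0.039283 + 0.000020 + 0.063655 + 0.002025 + 0.011686 + 0.000020 + 0.150079 = 0.266768
O = 0.205352 / √(0.346383 × 0.266768) = 0.205352 / 0.3039801 = 0.6755

0.68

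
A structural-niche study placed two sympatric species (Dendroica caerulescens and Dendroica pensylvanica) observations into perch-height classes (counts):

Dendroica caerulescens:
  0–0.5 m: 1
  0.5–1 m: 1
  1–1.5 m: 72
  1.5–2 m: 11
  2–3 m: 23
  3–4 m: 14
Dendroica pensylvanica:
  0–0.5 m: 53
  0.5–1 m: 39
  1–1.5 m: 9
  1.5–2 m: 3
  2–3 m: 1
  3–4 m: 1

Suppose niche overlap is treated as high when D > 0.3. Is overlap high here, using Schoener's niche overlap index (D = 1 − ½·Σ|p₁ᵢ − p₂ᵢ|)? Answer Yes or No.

Proportions for Dendroica caerulescens (n=122): 1/122=0.0082, 1/122=0.0082, 72/122=0.5902, 11/122=0.0902, 23/122=0.1885, 14/122=0.1148
Proportions for Dendroica pensylvanica (n=106): 53/106=0.5000, 39/106=0.3679, 9/106=0.0849, 3/106=0.0283, 1/106=0.0094, 1/106=0.0094
Σ|p₁ᵢ − p₂ᵢ| = 0.4918 + 0.3597 + 0.5053 + 0.0619 + 0.1791 + 0.1054 = 1.7032
D = 1 − ½ × 1.7032 = 1 − 0.85160 = 0.14840
D = 0.14840 < 0.3 → No.

No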